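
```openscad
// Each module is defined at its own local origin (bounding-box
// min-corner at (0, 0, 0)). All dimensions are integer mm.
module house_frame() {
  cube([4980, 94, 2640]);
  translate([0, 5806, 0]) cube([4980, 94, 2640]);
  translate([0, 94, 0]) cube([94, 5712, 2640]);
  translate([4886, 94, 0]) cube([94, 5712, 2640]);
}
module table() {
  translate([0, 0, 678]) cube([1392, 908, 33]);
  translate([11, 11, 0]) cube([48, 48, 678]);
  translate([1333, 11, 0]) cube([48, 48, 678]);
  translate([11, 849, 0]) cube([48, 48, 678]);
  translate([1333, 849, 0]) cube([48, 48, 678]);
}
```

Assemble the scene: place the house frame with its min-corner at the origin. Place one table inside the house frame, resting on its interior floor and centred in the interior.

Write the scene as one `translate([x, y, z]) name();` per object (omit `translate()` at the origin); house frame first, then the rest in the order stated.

house_frame();
translate([1794, 2496, 0]) table();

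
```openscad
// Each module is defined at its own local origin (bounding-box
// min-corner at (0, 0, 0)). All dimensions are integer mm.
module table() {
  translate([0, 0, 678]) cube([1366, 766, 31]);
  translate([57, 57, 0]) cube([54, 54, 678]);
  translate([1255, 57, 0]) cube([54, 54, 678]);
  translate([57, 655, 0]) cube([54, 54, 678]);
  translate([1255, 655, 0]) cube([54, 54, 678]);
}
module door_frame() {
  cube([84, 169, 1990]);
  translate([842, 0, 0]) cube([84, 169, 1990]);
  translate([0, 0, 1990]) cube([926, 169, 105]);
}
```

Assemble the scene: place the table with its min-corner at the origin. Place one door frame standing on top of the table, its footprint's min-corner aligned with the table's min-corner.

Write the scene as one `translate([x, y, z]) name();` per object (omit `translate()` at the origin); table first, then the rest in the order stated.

table();
translate([0, 0, 709]) door_frame();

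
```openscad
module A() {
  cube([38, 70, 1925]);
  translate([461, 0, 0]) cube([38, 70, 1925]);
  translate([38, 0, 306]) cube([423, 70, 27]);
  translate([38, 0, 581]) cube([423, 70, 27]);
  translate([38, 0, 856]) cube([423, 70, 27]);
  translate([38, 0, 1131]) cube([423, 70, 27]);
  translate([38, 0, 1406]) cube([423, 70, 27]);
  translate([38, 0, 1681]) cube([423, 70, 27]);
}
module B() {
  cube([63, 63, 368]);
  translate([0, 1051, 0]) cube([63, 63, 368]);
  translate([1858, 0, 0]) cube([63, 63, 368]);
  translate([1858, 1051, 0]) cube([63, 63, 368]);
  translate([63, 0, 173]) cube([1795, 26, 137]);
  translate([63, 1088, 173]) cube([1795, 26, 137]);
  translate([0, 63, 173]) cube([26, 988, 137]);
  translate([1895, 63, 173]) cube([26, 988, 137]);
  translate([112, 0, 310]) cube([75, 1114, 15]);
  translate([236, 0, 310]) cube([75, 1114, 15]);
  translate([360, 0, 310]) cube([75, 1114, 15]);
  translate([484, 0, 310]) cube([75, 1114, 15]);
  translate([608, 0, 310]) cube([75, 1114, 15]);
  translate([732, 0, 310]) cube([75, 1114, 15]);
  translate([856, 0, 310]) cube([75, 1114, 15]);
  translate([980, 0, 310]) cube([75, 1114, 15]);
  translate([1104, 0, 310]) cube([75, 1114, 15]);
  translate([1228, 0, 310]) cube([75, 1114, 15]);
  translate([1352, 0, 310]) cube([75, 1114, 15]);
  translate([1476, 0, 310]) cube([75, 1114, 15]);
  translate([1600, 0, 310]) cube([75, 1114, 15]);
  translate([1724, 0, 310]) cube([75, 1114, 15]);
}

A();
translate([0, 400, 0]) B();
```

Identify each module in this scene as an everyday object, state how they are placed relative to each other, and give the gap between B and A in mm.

The bed frame's nearest face is 330 mm from the ladder's +y face.

A is a ladder. B is a bed frame. The bed frame is on the floor beside the ladder on its +y side. The gap between the bed frame and the ladder is 330 mm.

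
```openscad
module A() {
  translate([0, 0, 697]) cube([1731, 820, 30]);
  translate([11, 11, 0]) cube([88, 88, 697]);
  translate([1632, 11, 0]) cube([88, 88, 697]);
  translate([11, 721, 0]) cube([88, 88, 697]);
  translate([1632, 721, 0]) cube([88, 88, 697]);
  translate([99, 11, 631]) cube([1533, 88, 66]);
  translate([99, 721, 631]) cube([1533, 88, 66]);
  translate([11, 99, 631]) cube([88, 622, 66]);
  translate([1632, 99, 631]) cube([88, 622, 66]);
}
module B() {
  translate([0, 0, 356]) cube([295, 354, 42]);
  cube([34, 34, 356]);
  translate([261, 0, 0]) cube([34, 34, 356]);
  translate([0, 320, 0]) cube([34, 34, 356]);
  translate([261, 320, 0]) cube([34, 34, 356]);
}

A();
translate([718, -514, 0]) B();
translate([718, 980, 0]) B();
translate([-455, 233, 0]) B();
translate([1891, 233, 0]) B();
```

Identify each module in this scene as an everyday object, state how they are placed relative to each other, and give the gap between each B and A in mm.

A is a table. B is a stool. Four stools sit around the table at the −y, +y, −x, +x sides. The gap between each stool and the table is 160 mm.

Each stool's nearest face is 160 mm from the table's bounding box.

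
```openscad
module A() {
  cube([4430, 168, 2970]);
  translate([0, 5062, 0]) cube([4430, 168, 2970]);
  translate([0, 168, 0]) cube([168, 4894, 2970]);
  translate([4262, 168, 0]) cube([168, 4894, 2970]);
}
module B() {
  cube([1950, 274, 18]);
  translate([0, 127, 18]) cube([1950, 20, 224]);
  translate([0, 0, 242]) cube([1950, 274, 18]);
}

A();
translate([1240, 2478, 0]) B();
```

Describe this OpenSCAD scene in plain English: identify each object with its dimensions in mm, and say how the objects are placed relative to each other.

A is a box-shaped house frame (walls only): outside footprint 4430×5230 mm, wall height 2970 mm, wall thickness 168 mm. The two y-facing walls run the full x-width; the two x-facing walls fit between the inner faces of the y-facing walls.

B is an I-beam lying along x, 1950 mm long. Overall section height 260 mm. Two flanges 274 mm wide (y) and 18 mm thick, one on the floor and one at the top; a web 20 mm thick runs between them, centred on the flange width.

The I-beam sits inside the house frame, centred.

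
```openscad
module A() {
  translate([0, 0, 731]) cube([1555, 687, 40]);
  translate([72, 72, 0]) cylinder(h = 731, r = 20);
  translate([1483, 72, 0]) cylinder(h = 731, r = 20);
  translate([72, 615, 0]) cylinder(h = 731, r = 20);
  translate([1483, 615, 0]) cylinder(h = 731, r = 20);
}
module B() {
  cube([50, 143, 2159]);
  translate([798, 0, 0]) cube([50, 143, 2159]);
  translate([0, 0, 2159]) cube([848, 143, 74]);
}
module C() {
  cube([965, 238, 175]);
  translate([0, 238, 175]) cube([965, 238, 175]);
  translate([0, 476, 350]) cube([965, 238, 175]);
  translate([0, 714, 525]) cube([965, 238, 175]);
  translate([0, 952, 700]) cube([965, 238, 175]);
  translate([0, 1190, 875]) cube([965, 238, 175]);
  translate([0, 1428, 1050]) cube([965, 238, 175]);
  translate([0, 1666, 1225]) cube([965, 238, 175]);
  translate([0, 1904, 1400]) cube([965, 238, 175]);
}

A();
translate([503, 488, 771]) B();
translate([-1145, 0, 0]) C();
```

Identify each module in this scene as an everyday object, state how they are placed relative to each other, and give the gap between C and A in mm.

A is a table. B is a door frame. C is a staircase. The door frame is on top of the table. The staircase is on the floor beside the table on its −x side. The gap between the staircase and the table is 180 mm.

The staircase's nearest face is 180 mm from the table's −x face.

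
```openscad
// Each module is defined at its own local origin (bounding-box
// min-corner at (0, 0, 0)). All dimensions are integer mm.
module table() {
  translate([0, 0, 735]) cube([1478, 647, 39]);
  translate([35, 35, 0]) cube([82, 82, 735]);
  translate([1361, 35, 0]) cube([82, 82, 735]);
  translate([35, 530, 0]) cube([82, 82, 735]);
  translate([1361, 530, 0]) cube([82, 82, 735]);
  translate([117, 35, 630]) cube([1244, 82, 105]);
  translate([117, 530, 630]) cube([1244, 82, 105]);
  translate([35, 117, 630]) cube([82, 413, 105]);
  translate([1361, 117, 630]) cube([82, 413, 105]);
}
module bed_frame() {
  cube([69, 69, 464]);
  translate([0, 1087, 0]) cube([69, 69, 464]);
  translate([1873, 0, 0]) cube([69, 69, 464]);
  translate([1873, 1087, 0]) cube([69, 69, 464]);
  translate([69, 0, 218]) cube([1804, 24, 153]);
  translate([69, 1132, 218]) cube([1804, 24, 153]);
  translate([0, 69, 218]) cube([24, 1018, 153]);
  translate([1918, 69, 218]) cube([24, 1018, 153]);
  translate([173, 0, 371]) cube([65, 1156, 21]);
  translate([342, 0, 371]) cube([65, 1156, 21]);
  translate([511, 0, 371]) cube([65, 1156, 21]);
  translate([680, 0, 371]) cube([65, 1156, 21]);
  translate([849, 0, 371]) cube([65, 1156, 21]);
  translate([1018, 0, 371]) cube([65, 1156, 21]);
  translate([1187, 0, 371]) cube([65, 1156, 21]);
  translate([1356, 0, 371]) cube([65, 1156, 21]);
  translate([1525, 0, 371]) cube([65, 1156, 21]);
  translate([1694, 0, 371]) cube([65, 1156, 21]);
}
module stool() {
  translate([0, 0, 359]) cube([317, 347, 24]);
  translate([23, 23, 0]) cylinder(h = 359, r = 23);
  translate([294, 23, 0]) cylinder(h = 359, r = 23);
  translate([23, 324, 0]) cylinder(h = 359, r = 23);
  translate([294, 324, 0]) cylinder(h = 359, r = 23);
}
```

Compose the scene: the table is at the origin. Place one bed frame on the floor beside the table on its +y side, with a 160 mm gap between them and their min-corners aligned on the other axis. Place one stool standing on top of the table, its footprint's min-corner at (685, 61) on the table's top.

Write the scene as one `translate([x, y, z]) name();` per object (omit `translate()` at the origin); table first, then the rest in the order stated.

table();
translate([0, 807, 0]) bed_frame();
translate([685, 61, 774]) stool();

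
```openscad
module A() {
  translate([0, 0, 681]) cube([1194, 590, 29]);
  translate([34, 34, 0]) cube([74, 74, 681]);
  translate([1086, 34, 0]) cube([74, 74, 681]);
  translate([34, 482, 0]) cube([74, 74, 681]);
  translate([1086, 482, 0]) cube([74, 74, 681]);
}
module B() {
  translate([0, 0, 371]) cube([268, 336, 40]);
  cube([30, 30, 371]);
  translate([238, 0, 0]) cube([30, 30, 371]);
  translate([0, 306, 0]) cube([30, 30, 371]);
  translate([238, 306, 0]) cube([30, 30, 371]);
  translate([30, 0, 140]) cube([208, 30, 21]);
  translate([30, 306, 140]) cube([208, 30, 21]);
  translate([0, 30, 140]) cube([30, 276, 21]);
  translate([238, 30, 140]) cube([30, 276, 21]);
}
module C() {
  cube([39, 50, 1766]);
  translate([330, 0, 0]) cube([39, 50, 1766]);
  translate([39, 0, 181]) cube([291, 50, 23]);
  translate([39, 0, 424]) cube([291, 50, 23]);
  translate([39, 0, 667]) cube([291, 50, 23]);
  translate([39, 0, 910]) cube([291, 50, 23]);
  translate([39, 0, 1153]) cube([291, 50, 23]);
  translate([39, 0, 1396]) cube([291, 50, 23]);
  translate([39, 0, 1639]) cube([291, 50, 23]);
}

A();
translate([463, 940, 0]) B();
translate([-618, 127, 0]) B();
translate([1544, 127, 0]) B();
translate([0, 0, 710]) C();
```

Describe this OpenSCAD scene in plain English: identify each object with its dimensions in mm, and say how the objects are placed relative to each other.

A is a table: top 1194 mm (x) × 590 mm (y), 29 mm thick, upper face at z = 710 mm, on four 74×74 mm square legs, each inset 34 mm from the nearest pair of top edges, running from z = 0 to the bottom of the top.

B is a simple wooden stool: a rectangular seat 268 mm (x) by 336 mm (y), 40 mm thick, top face at z = 411 mm, on four square legs, each 30×30 mm in cross-section. The legs rest on z = 0, each flush with a corner of the seat. Four stretchers, 30 mm wide and 21 mm tall, connect adjacent legs with their undersides at z = 140 mm, each running between the inner faces of the legs it joins and aligned with the legs' outer faces on the other axis.

C is a wooden ladder with two side rails of 39×50 mm section and 1766 mm height, set 369 mm apart overall. Between them run 7 rectangular rungs (50 mm deep, 23 mm thick), front faces flush with the rails' −y face. The bottom of the first rung is 181 mm above the floor and each subsequent rung is 243 mm higher than the one below.

Three stools sit around the table at the +y, −x, +x sides. The ladder is on top of the table.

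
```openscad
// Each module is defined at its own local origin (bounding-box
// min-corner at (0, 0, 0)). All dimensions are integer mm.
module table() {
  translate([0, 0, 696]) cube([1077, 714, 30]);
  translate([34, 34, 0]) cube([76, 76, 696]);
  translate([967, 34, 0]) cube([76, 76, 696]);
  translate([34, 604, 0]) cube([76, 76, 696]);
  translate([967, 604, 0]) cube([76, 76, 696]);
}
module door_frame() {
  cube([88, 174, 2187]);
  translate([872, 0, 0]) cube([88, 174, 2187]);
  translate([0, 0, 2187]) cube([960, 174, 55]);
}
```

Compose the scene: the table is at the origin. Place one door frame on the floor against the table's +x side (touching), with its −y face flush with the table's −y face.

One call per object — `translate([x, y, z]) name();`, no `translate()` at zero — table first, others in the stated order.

table();
translate([1077, 0, 0]) door_frame();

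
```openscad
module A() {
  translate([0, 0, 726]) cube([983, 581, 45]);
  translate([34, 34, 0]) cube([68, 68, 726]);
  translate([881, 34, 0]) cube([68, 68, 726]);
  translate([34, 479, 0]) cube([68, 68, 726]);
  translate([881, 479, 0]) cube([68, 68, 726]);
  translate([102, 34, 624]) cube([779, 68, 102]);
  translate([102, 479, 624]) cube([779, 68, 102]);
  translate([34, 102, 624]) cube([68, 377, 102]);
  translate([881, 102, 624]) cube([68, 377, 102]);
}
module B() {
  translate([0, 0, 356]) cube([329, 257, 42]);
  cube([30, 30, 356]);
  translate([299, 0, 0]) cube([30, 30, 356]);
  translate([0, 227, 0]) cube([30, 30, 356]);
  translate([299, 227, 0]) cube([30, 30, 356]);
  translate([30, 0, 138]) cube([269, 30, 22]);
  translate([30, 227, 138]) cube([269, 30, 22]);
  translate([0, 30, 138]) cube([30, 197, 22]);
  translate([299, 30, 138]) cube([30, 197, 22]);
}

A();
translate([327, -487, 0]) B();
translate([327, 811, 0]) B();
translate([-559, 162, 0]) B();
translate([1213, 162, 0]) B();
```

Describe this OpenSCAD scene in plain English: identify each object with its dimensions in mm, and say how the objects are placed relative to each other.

A is a table with a 983×581 mm rectangular top, 45 mm thick, top surface at z = 771 mm, supported by four 68×68 mm square legs, each inset 34 mm from the nearest pair of top edges, running from the floor. Four apron rails, 68 mm thick and 102 mm tall, run between adjacent legs with their top edges flush with the underside of the top and their outer faces flush with the legs' outer faces.

B is a four-legged stool. The seat is a 329×257×42 mm slab whose top surface is at z = 398 mm; four square legs, each 30×30 mm in cross-section, run from the floor (z = 0) to the underside of the seat, each flush with a corner of the seat. Four stretchers, 30 mm wide and 22 mm tall, connect adjacent legs with their undersides at z = 138 mm, each running between the inner faces of the legs it joins and aligned with the legs' outer faces on the other axis.

Four stools sit around the table at the −y, +y, −x, +x sides.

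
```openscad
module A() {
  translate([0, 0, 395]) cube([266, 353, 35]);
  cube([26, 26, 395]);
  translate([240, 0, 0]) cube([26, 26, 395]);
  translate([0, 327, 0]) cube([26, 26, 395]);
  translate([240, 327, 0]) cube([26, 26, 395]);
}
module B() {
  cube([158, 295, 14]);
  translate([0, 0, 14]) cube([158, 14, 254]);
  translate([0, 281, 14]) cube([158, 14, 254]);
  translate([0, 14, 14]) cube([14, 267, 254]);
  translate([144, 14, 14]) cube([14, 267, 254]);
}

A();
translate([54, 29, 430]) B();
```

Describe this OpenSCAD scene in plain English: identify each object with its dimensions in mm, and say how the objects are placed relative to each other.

A is a four-legged stool. The seat is 266×353 mm, 35 mm thick, top at z = 430 mm. It stands on four square legs, each 26×26 mm in cross-section, from z = 0 to the seat underside, each flush with a corner of the seat.

B is an open-topped rectangular box: outside dimensions 158×295×268 mm, with a uniform wall and base thickness of 14 mm. The base is a full 158×295 slab on the floor; four walls sit on top of the base. The front and back walls (the −y and +y sides) span the full width; the two side walls fit between them.

The open box is on top of the stool, centred.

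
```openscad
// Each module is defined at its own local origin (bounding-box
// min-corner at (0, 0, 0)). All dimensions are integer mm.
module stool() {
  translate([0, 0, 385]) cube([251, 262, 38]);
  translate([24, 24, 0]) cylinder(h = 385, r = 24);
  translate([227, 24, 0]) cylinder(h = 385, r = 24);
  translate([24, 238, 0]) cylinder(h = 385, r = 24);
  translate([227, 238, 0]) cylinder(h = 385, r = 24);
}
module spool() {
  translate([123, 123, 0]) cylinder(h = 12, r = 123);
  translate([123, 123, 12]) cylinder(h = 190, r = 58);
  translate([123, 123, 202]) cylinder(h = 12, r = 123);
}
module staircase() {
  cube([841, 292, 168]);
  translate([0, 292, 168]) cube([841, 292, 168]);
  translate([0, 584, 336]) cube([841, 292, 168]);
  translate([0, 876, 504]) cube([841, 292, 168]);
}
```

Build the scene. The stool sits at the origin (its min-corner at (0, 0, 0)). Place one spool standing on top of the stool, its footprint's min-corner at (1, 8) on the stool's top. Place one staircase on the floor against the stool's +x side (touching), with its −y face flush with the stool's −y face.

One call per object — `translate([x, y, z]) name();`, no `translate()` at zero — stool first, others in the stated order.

stool();
translate([1, 8, 423]) spool();
translate([251, 0, 0]) staircase();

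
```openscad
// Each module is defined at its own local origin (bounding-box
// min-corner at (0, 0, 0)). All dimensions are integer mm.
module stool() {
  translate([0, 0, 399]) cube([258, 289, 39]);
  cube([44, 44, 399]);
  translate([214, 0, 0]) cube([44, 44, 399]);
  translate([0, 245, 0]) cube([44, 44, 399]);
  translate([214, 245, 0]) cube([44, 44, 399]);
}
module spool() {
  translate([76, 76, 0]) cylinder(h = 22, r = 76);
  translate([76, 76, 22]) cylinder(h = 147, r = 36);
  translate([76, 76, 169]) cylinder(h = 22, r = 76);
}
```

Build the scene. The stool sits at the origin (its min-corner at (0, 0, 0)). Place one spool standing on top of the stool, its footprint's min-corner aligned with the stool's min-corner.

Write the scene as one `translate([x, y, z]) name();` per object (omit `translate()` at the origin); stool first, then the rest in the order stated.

stool();
translate([0, 0, 438]) spool();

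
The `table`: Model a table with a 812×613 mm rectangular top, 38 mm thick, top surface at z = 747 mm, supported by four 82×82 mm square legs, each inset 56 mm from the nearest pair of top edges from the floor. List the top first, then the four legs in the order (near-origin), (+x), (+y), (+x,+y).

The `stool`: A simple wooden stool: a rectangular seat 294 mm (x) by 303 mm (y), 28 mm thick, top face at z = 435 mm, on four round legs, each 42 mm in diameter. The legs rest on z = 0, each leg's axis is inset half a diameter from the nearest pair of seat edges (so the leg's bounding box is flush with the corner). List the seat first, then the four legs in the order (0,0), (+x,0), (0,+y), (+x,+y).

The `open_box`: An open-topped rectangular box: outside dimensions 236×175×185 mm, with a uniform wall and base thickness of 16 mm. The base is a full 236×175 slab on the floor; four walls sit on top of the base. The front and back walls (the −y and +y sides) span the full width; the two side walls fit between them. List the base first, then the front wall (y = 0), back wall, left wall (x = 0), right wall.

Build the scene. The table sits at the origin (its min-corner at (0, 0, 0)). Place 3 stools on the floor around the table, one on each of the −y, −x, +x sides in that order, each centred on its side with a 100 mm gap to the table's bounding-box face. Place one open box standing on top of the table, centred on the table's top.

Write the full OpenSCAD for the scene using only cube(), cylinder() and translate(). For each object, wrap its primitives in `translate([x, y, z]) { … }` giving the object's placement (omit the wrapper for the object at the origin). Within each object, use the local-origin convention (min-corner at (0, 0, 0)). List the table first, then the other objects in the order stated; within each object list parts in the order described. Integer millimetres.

translate([0, 0, 709]) cube([812, 613, 38]);
translate([56, 56, 0]) cube([82, 82, 709]);
translate([674, 56, 0]) cube([82, 82, 709]);
translate([56, 475, 0]) cube([82, 82, 709]);
translate([674, 475, 0]) cube([82, 82, 709]);
translate([259, -403, 0]) {
  translate([0, 0, 407]) cube([294, 303, 28]);
  translate([21, 21, 0]) cylinder(h = 407, r = 21);
  translate([273, 21, 0]) cylinder(h = 407, r = 21);
  translate([21, 282, 0]) cylinder(h = 407, r = 21);
  translate([273, 282, 0]) cylinder(h = 407, r = 21);
}
translate([-394, 155, 0]) {
  translate([0, 0, 407]) cube([294, 303, 28]);
  translate([21, 21, 0]) cylinder(h = 407, r = 21);
  translate([273, 21, 0]) cylinder(h = 407, r = 21);
  translate([21, 282, 0]) cylinder(h = 407, r = 21);
  translate([273, 282, 0]) cylinder(h = 407, r = 21);
}
translate([912, 155, 0]) {
  translate([0, 0, 407]) cube([294, 303, 28]);
  translate([21, 21, 0]) cylinder(h = 407, r = 21);
  translate([273, 21, 0]) cylinder(h = 407, r = 21);
  translate([21, 282, 0]) cylinder(h = 407, r = 21);
  translate([273, 282, 0]) cylinder(h = 407, r = 21);
}
translate([288, 219, 747]) {
  cube([236, 175, 16]);
  translate([0, 0, 16]) cube([236, 16, 169]);
  translate([0, 159, 16]) cube([236, 16, 169]);
  translate([0, 16, 16]) cube([16, 143, 169]);
  translate([220, 16, 16]) cube([16, 143, 169]);
}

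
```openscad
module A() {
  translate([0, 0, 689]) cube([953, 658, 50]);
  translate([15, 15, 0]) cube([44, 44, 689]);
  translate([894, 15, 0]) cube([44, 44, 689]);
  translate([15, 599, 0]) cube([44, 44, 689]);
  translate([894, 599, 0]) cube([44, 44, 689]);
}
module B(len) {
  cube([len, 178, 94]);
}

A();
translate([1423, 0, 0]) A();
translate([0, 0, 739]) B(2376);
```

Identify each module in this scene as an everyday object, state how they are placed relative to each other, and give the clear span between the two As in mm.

Second table starts at x = 1423; first ends at x = 953; clear span = 1423 − 953 = 470 mm.

A is a table. B is a beam. A beam spans the tops of two tables. The clear span between the two tables is 470 mm.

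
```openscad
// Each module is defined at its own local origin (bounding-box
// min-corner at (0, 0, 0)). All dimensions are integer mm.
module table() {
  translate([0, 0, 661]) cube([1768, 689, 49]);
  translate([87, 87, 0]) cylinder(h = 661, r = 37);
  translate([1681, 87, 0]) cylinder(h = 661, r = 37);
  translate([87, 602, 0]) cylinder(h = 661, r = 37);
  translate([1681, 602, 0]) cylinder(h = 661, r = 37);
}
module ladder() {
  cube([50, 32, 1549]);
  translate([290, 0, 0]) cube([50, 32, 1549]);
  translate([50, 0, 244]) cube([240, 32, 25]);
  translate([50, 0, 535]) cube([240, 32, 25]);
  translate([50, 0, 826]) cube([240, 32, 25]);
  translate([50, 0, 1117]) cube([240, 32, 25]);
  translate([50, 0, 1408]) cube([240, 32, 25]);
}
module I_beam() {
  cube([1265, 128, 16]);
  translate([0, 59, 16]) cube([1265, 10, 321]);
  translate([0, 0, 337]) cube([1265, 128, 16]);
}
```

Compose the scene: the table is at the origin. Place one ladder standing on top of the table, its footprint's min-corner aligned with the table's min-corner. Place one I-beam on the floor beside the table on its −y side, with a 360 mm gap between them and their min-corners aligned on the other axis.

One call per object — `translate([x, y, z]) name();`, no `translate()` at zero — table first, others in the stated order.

table();
translate([0, 0, 710]) ladder();
translate([0, -488, 0]) I_beam();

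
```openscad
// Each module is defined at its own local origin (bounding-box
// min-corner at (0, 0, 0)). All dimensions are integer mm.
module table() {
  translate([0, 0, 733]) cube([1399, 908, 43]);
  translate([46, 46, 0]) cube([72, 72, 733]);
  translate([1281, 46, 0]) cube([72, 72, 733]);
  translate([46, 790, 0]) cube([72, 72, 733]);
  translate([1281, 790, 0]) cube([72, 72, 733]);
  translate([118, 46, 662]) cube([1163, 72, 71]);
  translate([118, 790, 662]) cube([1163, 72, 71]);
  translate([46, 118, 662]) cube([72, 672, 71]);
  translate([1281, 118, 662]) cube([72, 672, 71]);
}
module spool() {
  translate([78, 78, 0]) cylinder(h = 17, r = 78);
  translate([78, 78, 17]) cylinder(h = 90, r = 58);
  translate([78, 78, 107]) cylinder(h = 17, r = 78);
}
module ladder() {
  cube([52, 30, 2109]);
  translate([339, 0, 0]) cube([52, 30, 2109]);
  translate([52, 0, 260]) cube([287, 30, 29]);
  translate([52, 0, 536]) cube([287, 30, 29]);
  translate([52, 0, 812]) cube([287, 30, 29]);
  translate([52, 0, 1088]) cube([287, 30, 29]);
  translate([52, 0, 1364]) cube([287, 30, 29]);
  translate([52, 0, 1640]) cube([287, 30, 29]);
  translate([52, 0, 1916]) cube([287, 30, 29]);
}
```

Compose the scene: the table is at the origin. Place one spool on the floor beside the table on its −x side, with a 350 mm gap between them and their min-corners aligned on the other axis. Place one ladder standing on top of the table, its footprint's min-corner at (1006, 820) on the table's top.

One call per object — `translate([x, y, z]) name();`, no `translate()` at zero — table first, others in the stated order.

table();
translate([-506, 0, 0]) spool();
translate([1006, 820, 776]) ladder();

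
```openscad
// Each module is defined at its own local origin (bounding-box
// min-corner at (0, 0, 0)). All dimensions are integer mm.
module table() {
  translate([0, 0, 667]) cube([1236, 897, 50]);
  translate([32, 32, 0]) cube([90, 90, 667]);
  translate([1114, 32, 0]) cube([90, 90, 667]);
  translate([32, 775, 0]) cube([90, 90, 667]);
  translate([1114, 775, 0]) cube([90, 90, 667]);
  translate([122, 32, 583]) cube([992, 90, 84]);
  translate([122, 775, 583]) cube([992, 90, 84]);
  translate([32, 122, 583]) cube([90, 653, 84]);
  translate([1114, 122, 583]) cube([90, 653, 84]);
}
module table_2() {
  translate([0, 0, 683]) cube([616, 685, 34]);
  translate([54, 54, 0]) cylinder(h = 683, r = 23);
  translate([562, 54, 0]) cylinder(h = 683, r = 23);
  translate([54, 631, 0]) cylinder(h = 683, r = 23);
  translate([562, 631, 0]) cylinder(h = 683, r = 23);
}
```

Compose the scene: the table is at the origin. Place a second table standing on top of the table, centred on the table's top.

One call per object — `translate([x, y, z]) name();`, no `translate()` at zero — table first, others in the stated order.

table();
translate([310, 106, 717]) table_2();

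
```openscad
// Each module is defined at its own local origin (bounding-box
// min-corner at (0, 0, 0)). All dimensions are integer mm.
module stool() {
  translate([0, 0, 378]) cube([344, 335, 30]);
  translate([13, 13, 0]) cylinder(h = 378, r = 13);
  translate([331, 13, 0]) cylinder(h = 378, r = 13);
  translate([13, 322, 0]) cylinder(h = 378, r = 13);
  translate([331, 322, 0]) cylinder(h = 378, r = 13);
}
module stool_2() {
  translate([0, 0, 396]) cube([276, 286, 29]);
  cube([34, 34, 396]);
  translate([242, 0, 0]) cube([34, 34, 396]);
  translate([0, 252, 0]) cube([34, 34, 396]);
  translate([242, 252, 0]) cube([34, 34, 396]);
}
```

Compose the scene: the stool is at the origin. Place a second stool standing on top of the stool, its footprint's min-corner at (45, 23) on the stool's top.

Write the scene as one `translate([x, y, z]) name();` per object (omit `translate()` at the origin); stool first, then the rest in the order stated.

stool();
translate([45, 23, 408]) stool_2();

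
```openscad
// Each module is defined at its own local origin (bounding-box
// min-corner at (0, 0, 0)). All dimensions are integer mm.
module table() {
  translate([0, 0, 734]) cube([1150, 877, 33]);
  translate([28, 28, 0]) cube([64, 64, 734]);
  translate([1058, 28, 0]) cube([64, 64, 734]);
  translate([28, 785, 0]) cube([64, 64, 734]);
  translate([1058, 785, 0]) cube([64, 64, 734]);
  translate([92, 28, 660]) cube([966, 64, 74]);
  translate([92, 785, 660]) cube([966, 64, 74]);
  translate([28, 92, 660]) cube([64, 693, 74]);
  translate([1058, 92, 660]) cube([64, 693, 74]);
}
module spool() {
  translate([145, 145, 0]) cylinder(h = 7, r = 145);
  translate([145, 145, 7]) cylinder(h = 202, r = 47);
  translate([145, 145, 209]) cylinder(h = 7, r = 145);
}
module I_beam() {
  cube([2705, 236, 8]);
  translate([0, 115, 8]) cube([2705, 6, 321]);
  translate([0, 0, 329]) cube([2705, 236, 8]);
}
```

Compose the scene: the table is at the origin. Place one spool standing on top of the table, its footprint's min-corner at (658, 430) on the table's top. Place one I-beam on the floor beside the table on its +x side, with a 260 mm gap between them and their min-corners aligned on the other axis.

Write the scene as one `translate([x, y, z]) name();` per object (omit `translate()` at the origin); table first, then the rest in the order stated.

table();
translate([658, 430, 767]) spool();
translate([1410, 0, 0]) I_beam();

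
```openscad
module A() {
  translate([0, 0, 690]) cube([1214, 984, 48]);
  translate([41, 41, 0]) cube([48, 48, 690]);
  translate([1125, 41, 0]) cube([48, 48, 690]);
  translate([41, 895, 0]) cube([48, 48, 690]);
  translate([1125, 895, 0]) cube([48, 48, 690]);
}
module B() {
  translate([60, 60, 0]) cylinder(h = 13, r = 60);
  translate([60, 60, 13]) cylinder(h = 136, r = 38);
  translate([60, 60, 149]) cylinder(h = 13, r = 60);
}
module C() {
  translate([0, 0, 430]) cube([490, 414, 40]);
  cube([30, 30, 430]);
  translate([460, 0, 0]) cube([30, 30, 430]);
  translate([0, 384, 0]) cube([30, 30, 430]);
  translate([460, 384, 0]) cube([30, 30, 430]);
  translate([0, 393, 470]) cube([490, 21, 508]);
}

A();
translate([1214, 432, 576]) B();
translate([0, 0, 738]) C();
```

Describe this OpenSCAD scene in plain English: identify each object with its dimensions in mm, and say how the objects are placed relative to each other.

A is a table with a 1214×984 mm rectangular top, 48 mm thick, top surface at z = 738 mm, supported by four 48×48 mm square legs, each inset 41 mm from the nearest pair of top edges, running from the floor.

B is a spool: two coaxial disc flanges of radius 60 mm and thickness 13 mm, joined by a core cylinder of radius 38 mm and height 136 mm. The lower flange rests on z = 0 and the three cylinders share a vertical axis.

C is a chair. The seat is a 490×414×40 mm slab with its top at z = 470 mm, on four 30×30 mm corner legs (flush with the seat edges, standing on z = 0). A flat backrest 21 mm thick, 508 mm tall, spans the full seat width and rises from the seat top along its +y edge, rear face flush with the rear of the seat.

The spool is beside the table with their tops flush at z = 738. The chair is on top of the table.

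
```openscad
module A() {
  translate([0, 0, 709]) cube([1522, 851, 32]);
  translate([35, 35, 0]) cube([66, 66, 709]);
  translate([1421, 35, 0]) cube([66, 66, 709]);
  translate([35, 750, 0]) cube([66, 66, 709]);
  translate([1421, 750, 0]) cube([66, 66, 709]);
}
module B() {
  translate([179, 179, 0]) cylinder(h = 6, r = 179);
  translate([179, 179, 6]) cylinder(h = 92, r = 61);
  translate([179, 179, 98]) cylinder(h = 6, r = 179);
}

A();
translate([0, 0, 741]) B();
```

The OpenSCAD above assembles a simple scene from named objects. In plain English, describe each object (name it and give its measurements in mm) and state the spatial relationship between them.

A is a table: top 1522 mm (x) × 851 mm (y), 32 mm thick, upper face at z = 741 mm, on four 66×66 mm square legs, each inset 35 mm from the nearest pair of top edges, running from z = 0 to the bottom of the top.

B is a spool: two coaxial disc flanges of radius 179 mm and thickness 6 mm, joined by a core cylinder of radius 61 mm and height 92 mm. The lower flange rests on z = 0 and the three cylinders share a vertical axis.

The spool is on top of the table.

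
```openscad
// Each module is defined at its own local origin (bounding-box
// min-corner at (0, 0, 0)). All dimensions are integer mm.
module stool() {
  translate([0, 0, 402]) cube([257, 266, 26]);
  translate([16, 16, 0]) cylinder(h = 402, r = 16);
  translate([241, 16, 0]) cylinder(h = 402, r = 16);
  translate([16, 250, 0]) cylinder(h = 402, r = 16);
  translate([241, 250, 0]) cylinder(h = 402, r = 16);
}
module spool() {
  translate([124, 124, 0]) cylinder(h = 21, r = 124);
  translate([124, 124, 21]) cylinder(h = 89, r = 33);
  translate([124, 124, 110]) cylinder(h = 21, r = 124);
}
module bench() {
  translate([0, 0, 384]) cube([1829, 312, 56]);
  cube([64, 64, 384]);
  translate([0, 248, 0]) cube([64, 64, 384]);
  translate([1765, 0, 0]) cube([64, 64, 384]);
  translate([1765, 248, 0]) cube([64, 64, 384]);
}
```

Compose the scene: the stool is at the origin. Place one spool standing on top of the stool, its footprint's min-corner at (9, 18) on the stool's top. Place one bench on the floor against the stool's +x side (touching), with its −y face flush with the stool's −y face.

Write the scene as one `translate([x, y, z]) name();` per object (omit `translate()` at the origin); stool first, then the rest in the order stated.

stool();
translate([9, 18, 428]) spool();
translate([257, 0, 0]) bench();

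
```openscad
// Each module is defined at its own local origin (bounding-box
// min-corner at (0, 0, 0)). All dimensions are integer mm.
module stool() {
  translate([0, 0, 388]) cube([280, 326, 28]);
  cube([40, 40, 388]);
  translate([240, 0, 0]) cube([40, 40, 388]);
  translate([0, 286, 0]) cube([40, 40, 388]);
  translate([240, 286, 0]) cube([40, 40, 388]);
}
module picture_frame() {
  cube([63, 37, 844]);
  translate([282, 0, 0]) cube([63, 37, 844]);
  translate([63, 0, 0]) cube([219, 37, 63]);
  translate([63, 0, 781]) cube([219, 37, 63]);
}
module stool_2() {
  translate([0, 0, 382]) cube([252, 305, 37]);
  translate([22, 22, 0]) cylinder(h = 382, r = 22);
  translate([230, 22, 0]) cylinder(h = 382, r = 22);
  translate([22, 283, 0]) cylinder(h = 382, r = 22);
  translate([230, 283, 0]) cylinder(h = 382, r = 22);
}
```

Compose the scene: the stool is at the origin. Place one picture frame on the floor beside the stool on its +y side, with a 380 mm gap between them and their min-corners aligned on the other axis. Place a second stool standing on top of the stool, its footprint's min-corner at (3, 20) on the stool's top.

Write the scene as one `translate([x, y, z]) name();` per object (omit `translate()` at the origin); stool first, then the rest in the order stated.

stool();
translate([0, 706, 0]) picture_frame();
translate([3, 20, 416]) stool_2();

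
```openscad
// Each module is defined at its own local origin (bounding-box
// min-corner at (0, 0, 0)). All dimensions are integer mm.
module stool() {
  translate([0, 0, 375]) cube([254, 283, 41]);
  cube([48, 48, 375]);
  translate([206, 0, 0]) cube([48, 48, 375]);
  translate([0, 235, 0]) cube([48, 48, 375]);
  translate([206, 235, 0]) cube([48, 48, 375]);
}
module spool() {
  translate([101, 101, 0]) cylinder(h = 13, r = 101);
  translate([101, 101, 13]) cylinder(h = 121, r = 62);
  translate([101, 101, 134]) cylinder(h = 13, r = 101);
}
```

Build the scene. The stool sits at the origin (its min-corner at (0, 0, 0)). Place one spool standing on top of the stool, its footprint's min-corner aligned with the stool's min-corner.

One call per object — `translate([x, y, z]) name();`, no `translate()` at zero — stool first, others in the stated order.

stool();
translate([0, 0, 416]) spool();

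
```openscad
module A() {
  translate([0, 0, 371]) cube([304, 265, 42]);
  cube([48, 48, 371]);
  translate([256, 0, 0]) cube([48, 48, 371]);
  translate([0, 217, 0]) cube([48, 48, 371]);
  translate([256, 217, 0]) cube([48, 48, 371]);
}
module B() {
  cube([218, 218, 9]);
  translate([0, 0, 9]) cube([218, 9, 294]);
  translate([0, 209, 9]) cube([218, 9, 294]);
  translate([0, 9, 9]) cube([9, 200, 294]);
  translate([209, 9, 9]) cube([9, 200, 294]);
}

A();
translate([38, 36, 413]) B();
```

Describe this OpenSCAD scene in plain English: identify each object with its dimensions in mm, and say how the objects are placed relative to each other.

A is a simple wooden stool: a rectangular seat 304 mm (x) by 265 mm (y), 42 mm thick, top face at z = 413 mm, on four square legs, each 48×48 mm in cross-section. The legs rest on z = 0, each flush with a corner of the seat.

B is an open-topped rectangular box: outside dimensions 218×218×303 mm, with a uniform wall and base thickness of 9 mm. The base is a full 218×218 slab on the floor; four walls sit on top of the base. The front and back walls (the −y and +y sides) span the full width; the two side walls fit between them.

The open box is on top of the stool.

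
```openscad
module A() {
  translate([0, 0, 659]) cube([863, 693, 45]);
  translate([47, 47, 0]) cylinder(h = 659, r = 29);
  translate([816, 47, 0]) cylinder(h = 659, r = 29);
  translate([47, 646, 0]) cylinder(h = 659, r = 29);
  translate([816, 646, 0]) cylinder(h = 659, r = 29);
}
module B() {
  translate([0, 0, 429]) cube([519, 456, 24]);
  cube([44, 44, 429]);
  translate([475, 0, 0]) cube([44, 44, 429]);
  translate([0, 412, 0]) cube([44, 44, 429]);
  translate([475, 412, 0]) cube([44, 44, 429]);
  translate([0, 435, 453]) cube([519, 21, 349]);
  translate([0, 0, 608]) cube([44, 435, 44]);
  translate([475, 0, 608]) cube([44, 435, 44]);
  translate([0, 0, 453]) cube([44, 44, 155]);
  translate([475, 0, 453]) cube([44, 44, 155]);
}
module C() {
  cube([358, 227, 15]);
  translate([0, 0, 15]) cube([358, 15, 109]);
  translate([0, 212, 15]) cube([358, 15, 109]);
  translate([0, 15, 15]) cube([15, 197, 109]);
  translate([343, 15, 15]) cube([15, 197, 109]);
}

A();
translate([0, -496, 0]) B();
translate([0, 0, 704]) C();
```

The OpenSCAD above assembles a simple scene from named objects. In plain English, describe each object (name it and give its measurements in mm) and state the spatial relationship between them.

A is a rectangular dining table. The top is 863×693×45 mm with its upper surface at z = 704 mm. It stands on four round legs of 58 mm diameter, each leg's bounding box inset 18 mm from the nearest pair of top edges, running from the floor to the underside of the top.

B is a chair. The seat is a 519×456×24 mm slab with its top at z = 453 mm, on four 44×44 mm corner legs (flush with the seat edges, standing on z = 0). A flat backrest 21 mm thick, 349 mm tall, spans the full seat width and rises from the seat top along its +y edge, rear face flush with the rear of the seat. Two armrests of 44×44 mm section run along each side from the seat's front edge to the front of the backrest, top faces 199 mm above the seat top and outer faces flush with the seat's x-edges; a 44×44 mm post under the front of each armrest stands on the seat at the front corner.

C is an open storage box with external size 358×227×124 mm and wall thickness 15 mm (the base is also 15 mm thick). The base covers the whole footprint; the four walls stand on the base, with the y-facing walls full-width and the x-facing walls fitting between their inner faces.

The chair is on the floor beside the table on its −y side. The open box is on top of the table.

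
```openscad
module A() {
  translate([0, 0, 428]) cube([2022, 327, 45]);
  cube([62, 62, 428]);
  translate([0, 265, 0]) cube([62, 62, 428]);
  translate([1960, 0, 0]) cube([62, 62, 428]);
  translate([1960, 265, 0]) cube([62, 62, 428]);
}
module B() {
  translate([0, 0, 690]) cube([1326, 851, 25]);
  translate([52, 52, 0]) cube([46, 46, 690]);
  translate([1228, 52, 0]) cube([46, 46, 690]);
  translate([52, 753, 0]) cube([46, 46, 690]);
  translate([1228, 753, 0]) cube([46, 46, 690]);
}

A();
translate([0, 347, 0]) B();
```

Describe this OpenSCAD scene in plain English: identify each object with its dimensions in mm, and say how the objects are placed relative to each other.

A is a long wooden bench with a 2022 mm (x) × 327 mm (y) seat, 45 mm thick, its top surface 473 mm above the floor. Four 62 mm square legs at the seat corners, flush with the edges, run from z = 0 to the seat underside.

B is a table with a 1326×851 mm rectangular top, 25 mm thick, top surface at z = 715 mm, supported by four 46×46 mm square legs, each inset 52 mm from the nearest pair of top edges, running from the floor.

The table is on the floor beside the bench on its +y side.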